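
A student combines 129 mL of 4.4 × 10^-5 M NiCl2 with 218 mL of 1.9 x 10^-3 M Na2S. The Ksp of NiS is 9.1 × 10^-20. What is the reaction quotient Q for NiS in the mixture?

Q ≈ 2.0 x 10^-8

Total volume = 129 + 218 = 347 mL.
[Ni^2+] = 4.4 x 10^-5 × (129/347) = 1.64 x 10^-5 M
[S^2-] = 1.9 × 10^-3 × (218/347) = 1.19 × 10^-3 M
NiS(s) ⇌ Ni^2+(aq) + S^2-(aq), so Q = [Ni^2+][S^2-]
Q = (1.64 × 10^-5)(1.19 × 10^-3) = 2.0 x 10^-8
Q > Ksp, so NiS will precipitate.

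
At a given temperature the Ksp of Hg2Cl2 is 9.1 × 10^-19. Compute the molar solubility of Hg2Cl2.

Hg2Cl2(s) ⇌ Hg2^2+ + 2 Cl^-
Ksp = [Hg2^2+][Cl^-]^2
With molar solubility s: [Hg2^2+] = s, [Cl^-] = 2s.
So Ksp = s × (2s)^2 = 4s^3
Solving, s = (9.1 × 10^-19/4)^(1/3) = 6.1 × 10^-7 M

s = 6.1 × 10^-7 M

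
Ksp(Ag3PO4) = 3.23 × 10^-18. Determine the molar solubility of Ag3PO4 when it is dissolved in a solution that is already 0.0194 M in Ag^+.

s ≈ 4.42 × 10^-13 M

Ag3PO4(s) ⇌ 3 Ag^+ + PO4^3-
Ksp = [Ag^+]^3[PO4^3-]
Let s = moles of Ag3PO4 that dissolve per litre. [Ag^+] = 0.0194 + 3s ≈ 0.0194, [PO4^3-] = s (Ksp is small, so little additional dissolves).
Ksp ≈ (0.0194)^3 × s
s = 4.42 x 10^-13 M
Check: 3s = 1.3 × 10^-12 ≪ 0.0194, so the approximation is valid.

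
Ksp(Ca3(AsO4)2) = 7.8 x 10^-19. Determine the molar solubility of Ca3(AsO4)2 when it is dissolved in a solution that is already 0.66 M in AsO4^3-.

Ca3(AsO4)2(s) <=> 3 Ca^2+(aq) + 2 AsO4^3-(aq)
Ksp = [Ca^2+]^3[AsO4^3-]^2
If s mol/L dissolves here, [Ca^2+] = 3s, [AsO4^3-] = 0.66 + 2s ≈ 0.66 (common-ion effect: AsO4^3- is already 0.66 M).
Ksp ≈ (3s)^3 × (0.66)^2
s = 4.0 × 10^-7 M
Check: 2s = 8.1 × 10^-7 ≪ 0.66, so the approximation is valid.

4.0 × 10^-7 M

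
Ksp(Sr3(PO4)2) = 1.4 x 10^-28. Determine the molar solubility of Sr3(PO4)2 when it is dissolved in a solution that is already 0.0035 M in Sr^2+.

s ≈ 2.9 × 10^-11 M

Sr3(PO4)2(s) ⇌ 3 Sr^2+(aq) + 2 PO4^3-(aq)
Ksp = [Sr^2+]^3[PO4^3-]^2
If s mol/L dissolves here, [Sr^2+] = 0.0035 + 3s ≈ 0.0035, [PO4^3-] = 2s (since the Sr^2+ already present dominates).
Ksp ≈ (0.0035)^3 × (2s)^2
s = 2.9 x 10^-11 M
Check: 3s = 8.6 × 10^-11 ≪ 0.0035, so the approximation is valid.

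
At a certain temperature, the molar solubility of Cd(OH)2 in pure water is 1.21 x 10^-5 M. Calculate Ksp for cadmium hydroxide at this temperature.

Ksp = 7.09e-15

Cd(OH)2(s) ⇌ Cd^2+(aq) + 2 OH^-(aq)
With molar solubility s: [Cd^2+] = s, [OH^-] = 2s.
Ksp = [Cd^2+][OH^-]^2
So Ksp = s × (2s)^2 = 4s^3
With s = 1.21 x 10^-5: Ksp = 7.09 × 10^-15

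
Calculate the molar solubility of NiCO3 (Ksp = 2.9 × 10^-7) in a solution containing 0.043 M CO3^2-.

NiCO3(s) <=> Ni^2+(aq) + CO3^2-(aq)
Ksp = [Ni^2+][CO3^2-]
If s mol/L dissolves here, [Ni^2+] = s, [CO3^2-] = 0.043 + s ≈ 0.043 (since the CO3^2- already present dominates).
Ksp ≈ s × 0.043
s = 6.7 x 10^-6 M
Check: s = 6.7 x 10^-6 ≪ 0.043, so the approximation is valid.

s = 6.7 × 10^-6 M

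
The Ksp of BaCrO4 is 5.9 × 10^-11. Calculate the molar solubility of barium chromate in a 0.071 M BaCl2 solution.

BaCrO4(s) <=> Ba^2+ + CrO4^2-
Ksp = [Ba^2+][CrO4^2-]
Let s be the molar solubility in this solution. [Ba^2+] = 0.071 + s ≈ 0.071, [CrO4^2-] = s (common-ion effect: Ba^2+ is already 0.071 M).
Ksp ≈ 0.071 × s
s = 8.3 × 10^-10 M
Check: s = 8.3 × 10^-10 ≪ 0.071, so the approximation is valid.

s ≈ 8.3e-10 M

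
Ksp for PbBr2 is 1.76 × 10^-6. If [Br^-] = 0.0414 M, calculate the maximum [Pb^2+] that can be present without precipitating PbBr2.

PbBr2(s) ⇌ Pb^2+ + 2 Br^-
Ksp = [Pb^2+][Br^-]^2
Precipitation begins when Q = Ksp. With [Br^-] = 0.0414 M:
1.76 × 10^-6 = (0.0414)^2 × [Pb^2+]
[Pb^2+] = (1.76 × 10^-6 / 1.714 × 10^-3) = 1.03 × 10^-3 M

1.03 × 10^-3 M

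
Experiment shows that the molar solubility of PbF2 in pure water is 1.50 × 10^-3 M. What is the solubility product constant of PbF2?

PbF2(s) <=> Pb^2+(aq) + 2 F^-(aq)
Let s = molar solubility. Then [Pb^2+] = s and [F^-] = 2s.
Ksp = [Pb^2+][F^-]^2
So Ksp = s × (2s)^2 = 4s^3
Ksp = 4 × (1.50 × 10^-3)^3 = 1.35 × 10^-8

Ksp = 1.35 × 10^-8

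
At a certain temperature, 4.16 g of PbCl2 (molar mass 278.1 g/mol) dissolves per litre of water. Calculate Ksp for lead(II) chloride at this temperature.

Molar solubility s = (4.16 g/L) / (278.1 g/mol) = 1.496 x 10^-2 M.
PbCl2(s) ⇌ Pb^2+(aq) + 2 Cl^-(aq)
Let s = molar solubility. Then [Pb^2+] = s and [Cl^-] = 2s.
Ksp = [Pb^2+][Cl^-]^2
Ksp = s(2s)^2 = 4s^3
With s = 1.496 × 10^-2: Ksp = 1.34 × 10^-5

Ksp ≈ 1.34e-5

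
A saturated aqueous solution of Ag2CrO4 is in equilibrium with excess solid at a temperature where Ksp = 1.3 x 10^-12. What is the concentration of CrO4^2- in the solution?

Ag2CrO4(s) ⇌ 2 Ag^+(aq) + CrO4^2-(aq)
Ksp = [Ag^+]^2[CrO4^2-]
Let s = molar solubility. Then [Ag^+] = 2s and [CrO4^2-] = s.
Ksp = (2s)^2s = 4s^3
s^3 = 1.3 x 10^-12 / 4, so s = 6.88 x 10^-5 M
[CrO4^2-] = s = 6.9 × 10^-5 M

[CrO4^2-] = 6.9 × 10^-5 M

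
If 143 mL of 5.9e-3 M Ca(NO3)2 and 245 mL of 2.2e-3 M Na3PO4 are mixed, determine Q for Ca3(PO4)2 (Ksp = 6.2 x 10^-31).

Q ≈ 2.0 × 10^-14

Total volume = 143 + 245 = 388 mL.
[Ca^2+] = 5.9 × 10^-3 × (143/388) = 2.17 x 10^-3 M
[PO4^3-] = 2.2 x 10^-3 × (245/388) = 1.39 x 10^-3 M
Ca3(PO4)2(s) ⇌ 3 Ca^2+ + 2 PO4^3-, so Q = [Ca^2+]^3[PO4^3-]^2
Q = (2.17 × 10^-3)^3(1.39 × 10^-3)^2 = 2.0 x 10^-14
Q > Ksp, so Ca3(PO4)2 will precipitate.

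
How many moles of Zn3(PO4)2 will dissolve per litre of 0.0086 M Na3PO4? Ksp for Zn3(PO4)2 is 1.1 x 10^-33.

Zn3(PO4)2(s) <=> 3 Zn^2+(aq) + 2 PO4^3-(aq)
Ksp = [Zn^2+]^3[PO4^3-]^2
Let s = moles of Zn3(PO4)2 that dissolve per litre. [Zn^2+] = 3s, [PO4^3-] = 0.0086 + 2s ≈ 0.0086 (common-ion effect: PO4^3- is already 0.0086 M).
Ksp ≈ (3s)^3 × (0.0086)^2
s = 8.2 × 10^-11 M
Check: 2s = 1.6 x 10^-10 ≪ 0.0086, so the approximation is valid.

8.2 x 10^-11 M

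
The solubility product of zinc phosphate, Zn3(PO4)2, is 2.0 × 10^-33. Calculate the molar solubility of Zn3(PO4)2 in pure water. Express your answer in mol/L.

1.1 × 10^-7 M

Zn3(PO4)2(s) ⇌ 3 Zn^2+ + 2 PO4^3-
Ksp = [Zn^2+]^3[PO4^3-]^2
With molar solubility s: [Zn^2+] = 3s, [PO4^3-] = 2s.
So Ksp = (3s)^3 × (2s)^2 = 108s^5
s = (2.0 × 10^-33 / 108)^(1/5) = 1.1 x 10^-7 M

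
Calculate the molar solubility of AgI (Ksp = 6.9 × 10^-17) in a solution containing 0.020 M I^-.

s = 3.5 x 10^-15 M

AgI(s) <=> Ag^+ + I^-
Ksp = [Ag^+][I^-]
Let s = moles of AgI that dissolve per litre. [Ag^+] = s, [I^-] = 0.020 + s ≈ 0.020 (Ksp is small, so little additional dissolves).
Ksp ≈ s × 0.020
s = 3.5 × 10^-15 M
Check: s = 3.5 × 10^-15 ≪ 0.020, so the approximation is valid.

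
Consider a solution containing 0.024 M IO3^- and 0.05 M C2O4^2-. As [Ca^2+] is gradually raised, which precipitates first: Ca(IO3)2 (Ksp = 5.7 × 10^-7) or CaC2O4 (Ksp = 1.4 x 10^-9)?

CaC2O4

Each salt begins to precipitate when Q = Ksp, i.e. when [Ca^2+] reaches its threshold.
For Ca(IO3)2: 5.7 × 10^-7 = (0.024)^2 × [Ca^2+]  ⇒  [Ca^2+] = 9.9 x 10^-4 M.
For CaC2O4: 1.4 x 10^-9 = 0.05 × [Ca^2+]  ⇒  [Ca^2+] = 2.8 × 10^-8 M.
The salt with the lower threshold [Ca^2+] precipitates first: CaC2O4.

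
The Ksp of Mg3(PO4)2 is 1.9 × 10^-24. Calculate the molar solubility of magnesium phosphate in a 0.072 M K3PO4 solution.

Mg3(PO4)2(s) <=> 3 Mg^2+(aq) + 2 PO4^3-(aq)
Ksp = [Mg^2+]^3[PO4^3-]^2
Let s be the molar solubility in this solution. [Mg^2+] = 3s, [PO4^3-] = 0.072 + 2s ≈ 0.072 (common-ion effect: PO4^3- is already 0.072 M).
Ksp ≈ (3s)^3 × (0.072)^2
s = 2.4 x 10^-8 M
Check: 2s = 4.8 × 10^-8 ≪ 0.072, so the approximation is valid.

2.4 x 10^-8 M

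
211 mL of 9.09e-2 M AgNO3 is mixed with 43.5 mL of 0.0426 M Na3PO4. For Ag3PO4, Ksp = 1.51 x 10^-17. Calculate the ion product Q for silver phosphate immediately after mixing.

Q ≈ 3.12 x 10^-6

Total volume = 211 + 43.5 = 254.5 mL.
[Ag^+] = 9.09 x 10^-2 × (211/254.5) = 7.536 x 10^-2 M
[PO4^3-] = 4.26 × 10^-2 × (43.5/254.5) = 7.281 × 10^-3 M
Ag3PO4(s) <=> 3 Ag^+ + PO4^3-, so Q = [Ag^+]^3[PO4^3-]
Q = (7.536 × 10^-2)^3(7.281 × 10^-3) = 3.12 x 10^-6
Q > Ksp, so Ag3PO4 will precipitate.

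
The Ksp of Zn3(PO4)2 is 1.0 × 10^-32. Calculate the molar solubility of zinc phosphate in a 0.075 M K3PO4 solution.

Zn3(PO4)2(s) ⇌ 3 Zn^2+ + 2 PO4^3-
Ksp = [Zn^2+]^3[PO4^3-]^2
Let s = moles of Zn3(PO4)2 that dissolve per litre. [Zn^2+] = 3s, [PO4^3-] = 0.075 + 2s ≈ 0.075 (common-ion effect: PO4^3- is already 0.075 M).
Ksp ≈ (3s)^3 × (0.075)^2
s = 4.0 × 10^-11 M
Check: 2s = 8.1 × 10^-11 ≪ 0.075, so the approximation is valid.

4.0e-11 M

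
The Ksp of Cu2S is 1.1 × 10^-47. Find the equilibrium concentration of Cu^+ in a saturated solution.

Cu2S(s) ⇌ 2 Cu^+(aq) + S^2-(aq)
Ksp = [Cu^+]^2[S^2-]
Let s = molar solubility. Then [Cu^+] = 2s and [S^2-] = s.
Substituting: Ksp = (2s)^2s = 4s^3
s = (1.1 × 10^-47 / 4)^(1/3) = 1.40 × 10^-16 M
[Cu^+] = 2s = 2.8 × 10^-16 M

[Cu^+] = 2.8 × 10^-16 M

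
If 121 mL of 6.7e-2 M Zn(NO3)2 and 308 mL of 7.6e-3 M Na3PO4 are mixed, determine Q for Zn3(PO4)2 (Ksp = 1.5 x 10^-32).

2.0 x 10^-10

Total volume = 121 + 308 = 429 mL.
[Zn^2+] = 6.7 × 10^-2 × (121/429) = 1.89 × 10^-2 M
[PO4^3-] = 7.6 x 10^-3 × (308/429) = 5.46 × 10^-3 M
Zn3(PO4)2(s) ⇌ 3 Zn^2+ + 2 PO4^3-, so Q = [Zn^2+]^3[PO4^3-]^2
Q = (1.89 × 10^-2)^3(5.46 × 10^-3)^2 = 2.0 x 10^-10
Q > Ksp, so Zn3(PO4)2 will precipitate.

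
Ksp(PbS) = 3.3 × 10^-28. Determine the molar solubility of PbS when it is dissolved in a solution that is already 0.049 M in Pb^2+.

s = 6.7e-27 M

PbS(s) <=> Pb^2+ + S^2-
Ksp = [Pb^2+][S^2-]
Let s = moles of PbS that dissolve per litre. [Pb^2+] = 0.049 + s ≈ 0.049, [S^2-] = s (since the Pb^2+ already present dominates).
Ksp ≈ 0.049 × s
s = 6.7 x 10^-27 M
Check: s = 6.7 × 10^-27 ≪ 0.049, so the approximation is valid.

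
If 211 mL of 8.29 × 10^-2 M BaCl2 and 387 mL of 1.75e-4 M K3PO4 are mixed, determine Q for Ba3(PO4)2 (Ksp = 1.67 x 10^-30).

Total volume = 211 + 387 = 598 mL.
[Ba^2+] = 8.29 × 10^-2 × (211/598) = 2.925 × 10^-2 M
[PO4^3-] = 1.75 x 10^-4 × (387/598) = 1.133 x 10^-4 M
Ba3(PO4)2(s) <=> 3 Ba^2+ + 2 PO4^3-, so Q = [Ba^2+]^3[PO4^3-]^2
Q = (2.925 × 10^-2)^3(1.133 × 10^-4)^2 = 3.21 × 10^-13
Q > Ksp, so Ba3(PO4)2 will precipitate.

Q = 3.21 × 10^-13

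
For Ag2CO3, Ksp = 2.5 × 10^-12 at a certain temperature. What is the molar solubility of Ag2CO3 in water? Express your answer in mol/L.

Ag2CO3(s) ⇌ 2 Ag^+(aq) + CO3^2-(aq)
Ksp = [Ag^+]^2[CO3^2-]
Let s = molar solubility. Then [Ag^+] = 2s and [CO3^2-] = s.
So Ksp = (2s)^2 × s = 4s^3
s^3 = 2.5 × 10^-12 / 4, so s = 8.5 × 10^-5 M

8.5 × 10^-5 M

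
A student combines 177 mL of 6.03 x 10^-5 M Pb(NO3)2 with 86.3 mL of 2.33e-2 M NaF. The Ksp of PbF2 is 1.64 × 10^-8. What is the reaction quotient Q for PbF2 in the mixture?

Q = 2.36 × 10^-9

Total volume = 177 + 86.3 = 263.3 mL.
[Pb^2+] = 6.03 x 10^-5 × (177/263.3) = 4.054 × 10^-5 M
[F^-] = 2.33 × 10^-2 × (86.3/263.3) = 7.637 x 10^-3 M
PbF2(s) ⇌ Pb^2+ + 2 F^-, so Q = [Pb^2+][F^-]^2
Q = (4.054 × 10^-5)(7.637 x 10^-3)^2 = 2.36 × 10^-9
Q < Ksp, so no precipitate of PbF2 forms.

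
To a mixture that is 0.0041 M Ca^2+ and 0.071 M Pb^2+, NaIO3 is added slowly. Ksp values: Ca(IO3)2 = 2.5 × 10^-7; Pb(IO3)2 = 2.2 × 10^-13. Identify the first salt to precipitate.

Precipitation of each salt starts when its ion product equals its Ksp.
For Ca(IO3)2: 2.5 × 10^-7 = 0.0041 × [IO3^-]^2  ⇒  [IO3^-] = 7.8 × 10^-3 M.
For Pb(IO3)2: 2.2 × 10^-13 = 0.071 × [IO3^-]^2  ⇒  [IO3^-] = 1.8 x 10^-6 M.
The salt with the lower threshold [IO3^-] precipitates first: Pb(IO3)2.

Pb(IO3)2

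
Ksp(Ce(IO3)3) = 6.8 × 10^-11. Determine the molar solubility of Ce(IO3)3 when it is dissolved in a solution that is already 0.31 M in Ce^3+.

2.0 × 10^-4 M

Ce(IO3)3(s) ⇌ Ce^3+(aq) + 3 IO3^-(aq)
Ksp = [Ce^3+][IO3^-]^3
Let s = moles of Ce(IO3)3 that dissolve per litre. [Ce^3+] = 0.31 + s ≈ 0.31, [IO3^-] = 3s (Ksp is small, so little additional dissolves).
Ksp ≈ 0.31 × (3s)^3
s = 2.0 × 10^-4 M
Check: s = 2.0 × 10^-4 ≪ 0.31, so the approximation is valid.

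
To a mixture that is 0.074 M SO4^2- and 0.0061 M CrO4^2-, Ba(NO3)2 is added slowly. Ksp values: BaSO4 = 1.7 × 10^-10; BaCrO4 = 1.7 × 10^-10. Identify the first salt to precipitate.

BaSO4

Precipitation of each salt starts when its ion product equals its Ksp.
For BaSO4: 1.7 × 10^-10 = 0.074 × [Ba^2+]  ⇒  [Ba^2+] = 2.3 x 10^-9 M.
For BaCrO4: 1.7 × 10^-10 = 0.0061 × [Ba^2+]  ⇒  [Ba^2+] = 2.8 × 10^-8 M.
The salt with the lower threshold [Ba^2+] precipitates first: BaSO4.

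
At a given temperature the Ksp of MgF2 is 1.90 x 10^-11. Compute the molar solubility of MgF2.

MgF2(s) ⇌ Mg^2+(aq) + 2 F^-(aq)
Ksp = [Mg^2+][F^-]^2
With molar solubility s: [Mg^2+] = s, [F^-] = 2s.
Ksp = s(2s)^2 = 4s^3
s^3 = 1.90 x 10^-11 / 4, so s = 1.68 × 10^-4 M

s ≈ 1.68e-4 M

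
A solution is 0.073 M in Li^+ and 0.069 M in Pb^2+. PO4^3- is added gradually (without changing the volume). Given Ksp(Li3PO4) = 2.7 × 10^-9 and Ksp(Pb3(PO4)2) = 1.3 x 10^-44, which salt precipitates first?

Pb3(PO4)2

Each salt begins to precipitate when Q = Ksp, i.e. when [PO4^3-] reaches its threshold.
For Li3PO4: 2.7 × 10^-9 = (0.073)^3 × [PO4^3-]  ⇒  [PO4^3-] = 6.9 × 10^-6 M.
For Pb3(PO4)2: 1.3 x 10^-44 = (0.069)^3 × [PO4^3-]^2  ⇒  [PO4^3-] = 6.3 × 10^-21 M.
The salt with the lower threshold [PO4^3-] precipitates first: Pb3(PO4)2.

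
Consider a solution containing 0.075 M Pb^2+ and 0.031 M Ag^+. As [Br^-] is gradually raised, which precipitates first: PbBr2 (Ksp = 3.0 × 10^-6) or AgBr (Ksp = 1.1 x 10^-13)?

Precipitation of each salt starts when its ion product equals its Ksp.
For PbBr2: 3.0 × 10^-6 = 0.075 × [Br^-]^2  ⇒  [Br^-] = 6.3 × 10^-3 M.
For AgBr: 1.1 x 10^-13 = 0.031 × [Br^-]  ⇒  [Br^-] = 3.5 × 10^-12 M.
The salt with the lower threshold [Br^-] precipitates first: AgBr.

AgBr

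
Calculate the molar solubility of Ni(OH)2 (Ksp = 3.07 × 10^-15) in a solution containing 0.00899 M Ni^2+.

Ni(OH)2(s) ⇌ Ni^2+ + 2 OH^-
Ksp = [Ni^2+][OH^-]^2
Let s be the molar solubility in this solution. [Ni^2+] = 0.00899 + s ≈ 0.00899, [OH^-] = 2s (since the Ni^2+ already present dominates).
Ksp ≈ 0.00899 × (2s)^2
s = 2.92 x 10^-7 M
Check: s = 2.9 x 10^-7 ≪ 0.00899, so the approximation is valid.

2.92 × 10^-7 M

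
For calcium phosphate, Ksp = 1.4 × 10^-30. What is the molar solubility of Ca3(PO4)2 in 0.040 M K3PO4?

3.2e-10 M

Ca3(PO4)2(s) <=> 3 Ca^2+ + 2 PO4^3-
Ksp = [Ca^2+]^3[PO4^3-]^2
Let s = moles of Ca3(PO4)2 that dissolve per litre. [Ca^2+] = 3s, [PO4^3-] = 0.040 + 2s ≈ 0.040 (common-ion effect: PO4^3- is already 0.040 M).
Ksp ≈ (3s)^3 × (0.040)^2
s = 3.2 × 10^-10 M
Check: 2s = 6.4 × 10^-10 ≪ 0.040, so the approximation is valid.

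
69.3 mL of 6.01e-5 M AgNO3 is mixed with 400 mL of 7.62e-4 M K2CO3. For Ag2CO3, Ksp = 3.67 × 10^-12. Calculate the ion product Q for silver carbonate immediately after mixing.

Total volume = 69.3 + 400 = 469.3 mL.
[Ag^+] = 6.01 x 10^-5 × (69.3/469.3) = 8.875 x 10^-6 M
[CO3^2-] = 7.62 × 10^-4 × (400/469.3) = 6.495 × 10^-4 M
Ag2CO3(s) <=> 2 Ag^+(aq) + CO3^2-(aq), so Q = [Ag^+]^2[CO3^2-]
Q = (8.875 x 10^-6)^2(6.495 × 10^-4) = 5.12 × 10^-14
Q < Ksp, so no precipitate of Ag2CO3 forms.

5.12e-14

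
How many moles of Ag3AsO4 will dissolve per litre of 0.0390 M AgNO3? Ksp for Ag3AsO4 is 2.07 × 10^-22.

Ag3AsO4(s) ⇌ 3 Ag^+ + AsO4^3-
Ksp = [Ag^+]^3[AsO4^3-]
Let s = moles of Ag3AsO4 that dissolve per litre. [Ag^+] = 0.0390 + 3s ≈ 0.0390, [AsO4^3-] = s (common-ion effect: Ag^+ is already 0.0390 M).
Ksp ≈ (0.0390)^3 × s
s = 3.49 x 10^-18 M
Check: 3s = 1.0 × 10^-17 ≪ 0.0390, so the approximation is valid.

3.49 × 10^-18 M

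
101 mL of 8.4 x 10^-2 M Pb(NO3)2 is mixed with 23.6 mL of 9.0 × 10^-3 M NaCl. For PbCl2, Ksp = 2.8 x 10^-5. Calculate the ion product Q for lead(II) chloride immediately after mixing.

2.0 × 10^-7

Total volume = 101 + 23.6 = 124.6 mL.
[Pb^2+] = 8.4 × 10^-2 × (101/124.6) = 6.81 × 10^-2 M
[Cl^-] = 9.0 x 10^-3 × (23.6/124.6) = 1.70 x 10^-3 M
PbCl2(s) ⇌ Pb^2+(aq) + 2 Cl^-(aq), so Q = [Pb^2+][Cl^-]^2
Q = (6.81 × 10^-2)(1.70 x 10^-3)^2 = 2.0 × 10^-7
Q < Ksp, so no precipitate of PbCl2 forms.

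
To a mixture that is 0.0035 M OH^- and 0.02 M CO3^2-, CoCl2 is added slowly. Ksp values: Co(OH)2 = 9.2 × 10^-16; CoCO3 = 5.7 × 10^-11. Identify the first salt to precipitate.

Co(OH)2

Precipitation of each salt starts when its ion product equals its Ksp.
For Co(OH)2: 9.2 × 10^-16 = (0.0035)^2 × [Co^2+]  ⇒  [Co^2+] = 7.5 × 10^-11 M.
For CoCO3: 5.7 × 10^-11 = 0.02 × [Co^2+]  ⇒  [Co^2+] = 2.9 × 10^-9 M.
The salt with the lower threshold [Co^2+] precipitates first: Co(OH)2.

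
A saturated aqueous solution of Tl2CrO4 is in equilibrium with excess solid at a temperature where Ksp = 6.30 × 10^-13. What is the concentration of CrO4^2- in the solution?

Tl2CrO4(s) ⇌ 2 Tl^+ + CrO4^2-
Ksp = [Tl^+]^2[CrO4^2-]
Let s = molar solubility. Then [Tl^+] = 2s and [CrO4^2-] = s.
Substituting: Ksp = (2s)^2s = 4s^3
s^3 = 6.30 × 10^-13 / 4, so s = 5.400 × 10^-5 M
[CrO4^2-] = s = 5.40 × 10^-5 M

[CrO4^2-] = 5.40 × 10^-5 M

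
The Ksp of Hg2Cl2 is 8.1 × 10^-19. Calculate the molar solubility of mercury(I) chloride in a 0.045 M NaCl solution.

4.0 × 10^-16 M

Hg2Cl2(s) ⇌ Hg2^2+ + 2 Cl^-
Ksp = [Hg2^2+][Cl^-]^2
Let s = moles of Hg2Cl2 that dissolve per litre. [Hg2^2+] = s, [Cl^-] = 0.045 + 2s ≈ 0.045 (Ksp is small, so little additional dissolves).
Ksp ≈ s × (0.045)^2
s = 4.0 × 10^-16 M
Check: 2s = 8.0 × 10^-16 ≪ 0.045, so the approximation is valid.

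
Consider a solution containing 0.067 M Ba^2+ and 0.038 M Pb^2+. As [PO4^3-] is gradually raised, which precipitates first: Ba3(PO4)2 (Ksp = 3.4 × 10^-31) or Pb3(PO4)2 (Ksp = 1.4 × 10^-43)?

Pb3(PO4)2

Precipitation of each salt starts when its ion product equals its Ksp.
For Ba3(PO4)2: 3.4 × 10^-31 = (0.067)^3 × [PO4^3-]^2  ⇒  [PO4^3-] = 3.4 x 10^-14 M.
For Pb3(PO4)2: 1.4 × 10^-43 = (0.038)^3 × [PO4^3-]^2  ⇒  [PO4^3-] = 5.1 × 10^-20 M.
The salt with the lower threshold [PO4^3-] precipitates first: Pb3(PO4)2.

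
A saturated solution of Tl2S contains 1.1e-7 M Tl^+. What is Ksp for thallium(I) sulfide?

Tl2S(s) <=> 2 Tl^+(aq) + S^2-(aq)
Stoichiometry gives [S^2-] = (1/2)[Tl^+] = 5.50 × 10^-8 M.
Ksp = [Tl^+]^2[S^2-]
Ksp = (1.1 × 10^-7)^2 × 5.50 x 10^-8 = 6.7 × 10^-22

Ksp = 6.7e-22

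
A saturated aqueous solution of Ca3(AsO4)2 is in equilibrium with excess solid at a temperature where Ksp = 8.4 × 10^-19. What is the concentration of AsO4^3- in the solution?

[AsO4^3-] = 1.9 × 10^-4 M

Ca3(AsO4)2(s) ⇌ 3 Ca^2+ + 2 AsO4^3-
Ksp = [Ca^2+]^3[AsO4^3-]^2
With molar solubility s: [Ca^2+] = 3s, [AsO4^3-] = 2s.
Ksp = (3s)^3(2s)^2 = 108s^5
s^5 = 8.4 × 10^-19 / 108, so s = 9.51 × 10^-5 M
[AsO4^3-] = 2s = 1.9 × 10^-4 M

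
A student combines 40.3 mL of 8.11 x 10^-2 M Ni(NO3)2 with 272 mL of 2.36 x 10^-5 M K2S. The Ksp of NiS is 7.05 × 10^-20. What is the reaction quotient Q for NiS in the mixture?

Total volume = 40.3 + 272 = 312.3 mL.
[Ni^2+] = 8.11 × 10^-2 × (40.3/312.3) = 1.047 x 10^-2 M
[S^2-] = 2.36 × 10^-5 × (272/312.3) = 2.055 × 10^-5 M
NiS(s) ⇌ Ni^2+ + S^2-, so Q = [Ni^2+][S^2-]
Q = (1.047 × 10^-2)(2.055 × 10^-5) = 2.15 x 10^-7
Q > Ksp, so NiS will precipitate.

2.15e-7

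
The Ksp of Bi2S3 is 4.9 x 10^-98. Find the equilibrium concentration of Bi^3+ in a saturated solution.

Bi2S3(s) ⇌ 2 Bi^3+ + 3 S^2-
Ksp = [Bi^3+]^2[S^2-]^3
Let s = molar solubility. Then [Bi^3+] = 2s and [S^2-] = 3s.
Substituting: Ksp = (2s)^2(3s)^3 = 108s^5
Solving, s = (4.9 x 10^-98/108)^(1/5) = 1.35 × 10^-20 M
[Bi^3+] = 2s = 2.7 × 10^-20 M

2.7 x 10^-20 M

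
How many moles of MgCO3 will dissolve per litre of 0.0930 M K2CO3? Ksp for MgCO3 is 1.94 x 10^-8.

MgCO3(s) ⇌ Mg^2+(aq) + CO3^2-(aq)
Ksp = [Mg^2+][CO3^2-]
Let s be the molar solubility in this solution. [Mg^2+] = s, [CO3^2-] = 0.0930 + s ≈ 0.0930 (Ksp is small, so little additional dissolves).
Ksp ≈ s × 0.0930
s = 2.09 x 10^-7 M
Check: s = 2.1 x 10^-7 ≪ 0.0930, so the approximation is valid.

s = 2.09e-7 M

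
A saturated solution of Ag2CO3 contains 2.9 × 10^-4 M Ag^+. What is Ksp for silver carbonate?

Ag2CO3(s) ⇌ 2 Ag^+(aq) + CO3^2-(aq)
Stoichiometry gives [CO3^2-] = (1/2)[Ag^+] = 1.45 × 10^-4 M.
Ksp = [Ag^+]^2[CO3^2-]
Ksp = (2.9 × 10^-4)^2 × 1.45 x 10^-4 = 1.2 × 10^-11

Ksp = 1.2 x 10^-11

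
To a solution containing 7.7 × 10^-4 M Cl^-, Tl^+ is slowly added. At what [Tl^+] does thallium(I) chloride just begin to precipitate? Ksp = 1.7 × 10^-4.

TlCl(s) <=> Tl^+ + Cl^-
Ksp = [Tl^+][Cl^-]
Precipitation begins when Q = Ksp. With [Cl^-] = 7.7 × 10^-4 M:
1.7 × 10^-4 = (7.7 × 10^-4) × [Tl^+]
[Tl^+] = (1.7 × 10^-4 / 7.7 x 10^-4) = 2.2 × 10^-1 M

[Tl^+] ≈ 0.22 M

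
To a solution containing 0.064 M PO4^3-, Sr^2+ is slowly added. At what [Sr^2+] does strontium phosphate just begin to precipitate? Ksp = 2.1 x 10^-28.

3.7 x 10^-9 M

Sr3(PO4)2(s) <=> 3 Sr^2+(aq) + 2 PO4^3-(aq)
Ksp = [Sr^2+]^3[PO4^3-]^2
Precipitation begins when Q = Ksp. With [PO4^3-] = 0.064 M:
2.1 x 10^-28 = (0.064)^2 × [Sr^2+]^3
[Sr^2+] = (2.1 x 10^-28 / 4.10 x 10^-3)^(1/3) = 3.7 × 10^-9 M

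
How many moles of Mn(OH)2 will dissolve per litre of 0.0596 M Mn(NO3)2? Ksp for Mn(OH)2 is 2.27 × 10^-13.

Mn(OH)2(s) <=> Mn^2+(aq) + 2 OH^-(aq)
Ksp = [Mn^2+][OH^-]^2
Let s = moles of Mn(OH)2 that dissolve per litre. [Mn^2+] = 0.0596 + s ≈ 0.0596, [OH^-] = 2s (common-ion effect: Mn^2+ is already 0.0596 M).
Ksp ≈ 0.0596 × (2s)^2
s = 9.76 × 10^-7 M
Check: s = 9.8 × 10^-7 ≪ 0.0596, so the approximation is valid.

s ≈ 9.76 x 10^-7 M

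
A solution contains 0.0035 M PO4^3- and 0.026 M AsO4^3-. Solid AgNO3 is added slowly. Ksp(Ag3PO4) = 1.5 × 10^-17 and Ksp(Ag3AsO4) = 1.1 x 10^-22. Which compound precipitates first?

Ag3AsO4

Each salt begins to precipitate when Q = Ksp, i.e. when [Ag^+] reaches its threshold.
For Ag3PO4: 1.5 × 10^-17 = 0.0035 × [Ag^+]^3  ⇒  [Ag^+] = 1.6 × 10^-5 M.
For Ag3AsO4: 1.1 x 10^-22 = 0.026 × [Ag^+]^3  ⇒  [Ag^+] = 1.6 × 10^-7 M.
The salt with the lower threshold [Ag^+] precipitates first: Ag3AsO4.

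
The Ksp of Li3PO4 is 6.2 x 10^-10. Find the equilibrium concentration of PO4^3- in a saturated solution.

Li3PO4(s) ⇌ 3 Li^+ + PO4^3-
Ksp = [Li^+]^3[PO4^3-]
If s mol/L of Li3PO4 dissolves, [Li^+] = 3s and [PO4^3-] = s.
Substituting: Ksp = (3s)^3s = 27s^4
s^4 = 6.2 x 10^-10 / 27, so s = 2.19 × 10^-3 M
[PO4^3-] = s = 2.2 x 10^-3 M

[PO4^3-] = 2.2 × 10^-3 M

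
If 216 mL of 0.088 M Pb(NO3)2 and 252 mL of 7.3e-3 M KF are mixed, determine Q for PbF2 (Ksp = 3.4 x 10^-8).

Total volume = 216 + 252 = 468 mL.
[Pb^2+] = 8.8 × 10^-2 × (216/468) = 4.06 × 10^-2 M
[F^-] = 7.3 × 10^-3 × (252/468) = 3.93 × 10^-3 M
PbF2(s) <=> Pb^2+ + 2 F^-, so Q = [Pb^2+][F^-]^2
Q = (4.06 × 10^-2)(3.93 x 10^-3)^2 = 6.3 × 10^-7
Q > Ksp, so PbF2 will precipitate.

Q = 6.3 × 10^-7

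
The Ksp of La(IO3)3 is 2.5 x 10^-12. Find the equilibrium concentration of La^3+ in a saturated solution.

5.5 x 10^-4 M

La(IO3)3(s) ⇌ La^3+(aq) + 3 IO3^-(aq)
Ksp = [La^3+][IO3^-]^3
Let s = molar solubility. Then [La^3+] = s and [IO3^-] = 3s.
So Ksp = s × (3s)^3 = 27s^4
s = (2.5 x 10^-12 / 27)^(1/4) = 5.52 x 10^-4 M
[La^3+] = s = 5.5 × 10^-4 M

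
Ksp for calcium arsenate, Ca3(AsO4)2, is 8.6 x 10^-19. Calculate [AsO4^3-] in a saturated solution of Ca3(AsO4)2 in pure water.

Ca3(AsO4)2(s) ⇌ 3 Ca^2+ + 2 AsO4^3-
Ksp = [Ca^2+]^3[AsO4^3-]^2
For each mole of Ca3(AsO4)2 that dissolves: [Ca^2+] = 3s, [AsO4^3-] = 2s.
Ksp = (3s)^3(2s)^2 = 108s^5
s = (8.6 x 10^-19 / 108)^(1/5) = 9.55 x 10^-5 M
[AsO4^3-] = 2s = 1.9 x 10^-4 M

[AsO4^3-] = 1.9 x 10^-4 M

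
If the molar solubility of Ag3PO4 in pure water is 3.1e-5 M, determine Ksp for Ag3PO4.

Ksp = 2.5 × 10^-17

Ag3PO4(s) ⇌ 3 Ag^+(aq) + PO4^3-(aq)
If s mol/L of Ag3PO4 dissolves, [Ag^+] = 3s and [PO4^3-] = s.
Ksp = [Ag^+]^3[PO4^3-]
Ksp = (3s)^3s = 27s^4
With s = 3.1 x 10^-5: Ksp = 2.5 × 10^-17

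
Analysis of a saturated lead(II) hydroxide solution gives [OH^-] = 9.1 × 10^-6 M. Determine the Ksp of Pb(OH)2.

Pb(OH)2(s) ⇌ Pb^2+ + 2 OH^-
Stoichiometry gives [Pb^2+] = (1/2)[OH^-] = 4.55 × 10^-6 M.
Ksp = [Pb^2+][OH^-]^2
Ksp = 4.55 x 10^-6 × (9.1 × 10^-6)^2 = 3.8 × 10^-16

Ksp ≈ 3.8 × 10^-16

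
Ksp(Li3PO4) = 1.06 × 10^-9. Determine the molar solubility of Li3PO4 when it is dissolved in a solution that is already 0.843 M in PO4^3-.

3.60 x 10^-4 M

Li3PO4(s) <=> 3 Li^+ + PO4^3-
Ksp = [Li^+]^3[PO4^3-]
If s mol/L dissolves here, [Li^+] = 3s, [PO4^3-] = 0.843 + s ≈ 0.843 (Ksp is small, so little additional dissolves).
Ksp ≈ (3s)^3 × 0.843
s = 3.60 x 10^-4 M
Check: s = 3.6 x 10^-4 ≪ 0.843, so the approximation is valid.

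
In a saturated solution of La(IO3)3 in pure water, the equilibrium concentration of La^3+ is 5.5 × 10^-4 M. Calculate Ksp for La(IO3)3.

La(IO3)3(s) <=> La^3+(aq) + 3 IO3^-(aq)
Stoichiometry gives [IO3^-] = (3/1)[La^3+] = 1.65 × 10^-3 M.
Ksp = [La^3+][IO3^-]^3
Ksp = 5.5 × 10^-4 × (1.65 × 10^-3)^3 = 2.5 × 10^-12

2.5 × 10^-12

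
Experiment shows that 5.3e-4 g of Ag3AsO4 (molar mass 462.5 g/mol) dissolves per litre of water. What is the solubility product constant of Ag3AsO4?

Ksp ≈ 4.7 x 10^-23

Molar solubility s = (5.3 x 10^-4 g/L) / (462.5 g/mol) = 1.15 × 10^-6 M.
Ag3AsO4(s) ⇌ 3 Ag^+ + AsO4^3-
If s mol/L of Ag3AsO4 dissolves, [Ag^+] = 3s and [AsO4^3-] = s.
Ksp = [Ag^+]^3[AsO4^3-]
Substituting: Ksp = (3s)^3s = 27s^4
Ksp = 27 × (1.15 x 10^-6)^4 = 4.7 x 10^-23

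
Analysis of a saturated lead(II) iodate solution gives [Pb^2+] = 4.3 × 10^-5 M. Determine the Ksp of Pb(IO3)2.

Ksp ≈ 3.2 x 10^-13

Pb(IO3)2(s) ⇌ Pb^2+ + 2 IO3^-
Stoichiometry gives [IO3^-] = (2/1)[Pb^2+] = 8.60 x 10^-5 M.
Ksp = [Pb^2+][IO3^-]^2
Ksp = 4.3 x 10^-5 × (8.60 x 10^-5)^2 = 3.2 × 10^-13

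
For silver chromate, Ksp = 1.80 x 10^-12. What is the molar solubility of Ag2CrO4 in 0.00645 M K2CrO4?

Ag2CrO4(s) ⇌ 2 Ag^+ + CrO4^2-
Ksp = [Ag^+]^2[CrO4^2-]
Let s = moles of Ag2CrO4 that dissolve per litre. [Ag^+] = 2s, [CrO4^2-] = 0.00645 + s ≈ 0.00645 (Ksp is small, so little additional dissolves).
Ksp ≈ (2s)^2 × 0.00645
s = 8.35 × 10^-6 M
Check: s = 8.4 × 10^-6 ≪ 0.00645, so the approximation is valid.

8.35 × 10^-6 M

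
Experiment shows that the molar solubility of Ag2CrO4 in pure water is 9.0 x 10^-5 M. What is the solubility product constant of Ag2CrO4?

Ksp = 2.9 x 10^-12

Ag2CrO4(s) ⇌ 2 Ag^+ + CrO4^2-
For each mole of Ag2CrO4 that dissolves: [Ag^+] = 2s, [CrO4^2-] = s.
Ksp = [Ag^+]^2[CrO4^2-]
So Ksp = (2s)^2 × s = 4s^3
Ksp = 4 × (9.0 × 10^-5)^3 = 2.9 x 10^-12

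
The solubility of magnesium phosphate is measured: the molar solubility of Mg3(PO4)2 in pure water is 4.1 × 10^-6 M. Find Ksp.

1.3 × 10^-25

Mg3(PO4)2(s) ⇌ 3 Mg^2+ + 2 PO4^3-
Let s = molar solubility. Then [Mg^2+] = 3s and [PO4^3-] = 2s.
Ksp = [Mg^2+]^3[PO4^3-]^2
So Ksp = (3s)^3 × (2s)^2 = 108s^5
Ksp = 108 × (4.1 × 10^-6)^5 = 1.3 x 10^-25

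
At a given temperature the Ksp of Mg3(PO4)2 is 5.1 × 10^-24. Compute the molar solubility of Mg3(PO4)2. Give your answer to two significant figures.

Mg3(PO4)2(s) ⇌ 3 Mg^2+ + 2 PO4^3-
Ksp = [Mg^2+]^3[PO4^3-]^2
For each mole of Mg3(PO4)2 that dissolves: [Mg^2+] = 3s, [PO4^3-] = 2s.
So Ksp = (3s)^3 × (2s)^2 = 108s^5
s^5 = 5.1 × 10^-24 / 108, so s = 8.6 x 10^-6 M

8.6 × 10^-6 M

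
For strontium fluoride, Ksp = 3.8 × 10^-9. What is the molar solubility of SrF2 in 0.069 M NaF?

8.0e-7 M

SrF2(s) ⇌ Sr^2+ + 2 F^-
Ksp = [Sr^2+][F^-]^2
Let s be the molar solubility in this solution. [Sr^2+] = s, [F^-] = 0.069 + 2s ≈ 0.069 (common-ion effect: F^- is already 0.069 M).
Ksp ≈ s × (0.069)^2
s = 8.0 × 10^-7 M
Check: 2s = 1.6 × 10^-6 ≪ 0.069, so the approximation is valid.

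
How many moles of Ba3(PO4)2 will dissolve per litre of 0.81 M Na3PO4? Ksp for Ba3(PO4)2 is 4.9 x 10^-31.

Ba3(PO4)2(s) ⇌ 3 Ba^2+(aq) + 2 PO4^3-(aq)
Ksp = [Ba^2+]^3[PO4^3-]^2
If s mol/L dissolves here, [Ba^2+] = 3s, [PO4^3-] = 0.81 + 2s ≈ 0.81 (Ksp is small, so little additional dissolves).
Ksp ≈ (3s)^3 × (0.81)^2
s = 3.0 × 10^-11 M
Check: 2s = 6.0 × 10^-11 ≪ 0.81, so the approximation is valid.

3.0e-11 M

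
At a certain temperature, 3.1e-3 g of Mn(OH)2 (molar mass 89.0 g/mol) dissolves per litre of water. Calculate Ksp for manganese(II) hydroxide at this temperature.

1.7 x 10^-13

Molar solubility s = (3.1 × 10^-3 g/L) / (89.0 g/mol) = 3.48 × 10^-5 M.
Mn(OH)2(s) <=> Mn^2+(aq) + 2 OH^-(aq)
For each mole of Mn(OH)2 that dissolves: [Mn^2+] = s, [OH^-] = 2s.
Ksp = [Mn^2+][OH^-]^2
So Ksp = s × (2s)^2 = 4s^3
With s = 3.48 × 10^-5: Ksp = 1.7 × 10^-13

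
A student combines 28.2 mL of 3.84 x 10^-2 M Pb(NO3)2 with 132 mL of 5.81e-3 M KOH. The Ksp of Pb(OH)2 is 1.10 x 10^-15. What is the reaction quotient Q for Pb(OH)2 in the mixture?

Q ≈ 1.55 × 10^-7

Total volume = 28.2 + 132 = 160.2 mL.
[Pb^2+] = 3.84 × 10^-2 × (28.2/160.2) = 6.760 × 10^-3 M
[OH^-] = 5.81 × 10^-3 × (132/160.2) = 4.787 × 10^-3 M
Pb(OH)2(s) ⇌ Pb^2+ + 2 OH^-, so Q = [Pb^2+][OH^-]^2
Q = (6.760 × 10^-3)(4.787 × 10^-3)^2 = 1.55 x 10^-7
Q > Ksp, so Pb(OH)2 will precipitate.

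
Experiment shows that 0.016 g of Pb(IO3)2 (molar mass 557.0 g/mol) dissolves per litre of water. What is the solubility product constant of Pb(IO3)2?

Ksp ≈ 9.5 × 10^-14

Molar solubility s = (1.6 × 10^-2 g/L) / (557.0 g/mol) = 2.87 x 10^-5 M.
Pb(IO3)2(s) ⇌ Pb^2+(aq) + 2 IO3^-(aq)
Let s = molar solubility. Then [Pb^2+] = s and [IO3^-] = 2s.
Ksp = [Pb^2+][IO3^-]^2
Substituting: Ksp = s(2s)^2 = 4s^3
With s = 2.87 × 10^-5: Ksp = 9.5 × 10^-14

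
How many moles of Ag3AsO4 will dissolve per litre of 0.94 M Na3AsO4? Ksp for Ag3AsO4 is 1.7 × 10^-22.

s ≈ 1.9e-8 M

Ag3AsO4(s) <=> 3 Ag^+ + AsO4^3-
Ksp = [Ag^+]^3[AsO4^3-]
Let s = moles of Ag3AsO4 that dissolve per litre. [Ag^+] = 3s, [AsO4^3-] = 0.94 + s ≈ 0.94 (since AsO4^3- from Na3AsO4 dominates).
Ksp ≈ (3s)^3 × 0.94
s = 1.9 × 10^-8 M
Check: s = 1.9 × 10^-8 ≪ 0.94, so the approximation is valid.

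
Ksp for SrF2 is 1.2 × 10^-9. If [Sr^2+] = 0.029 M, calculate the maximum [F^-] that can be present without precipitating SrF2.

[F^-] = 2.0e-4 M

SrF2(s) <=> Sr^2+(aq) + 2 F^-(aq)
Ksp = [Sr^2+][F^-]^2
Precipitation begins when Q = Ksp. With [Sr^2+] = 0.029 M:
1.2 × 10^-9 = (0.029) × [F^-]^2
[F^-] = (1.2 × 10^-9 / 2.9 x 10^-2)^(1/2) = 2.0 × 10^-4 M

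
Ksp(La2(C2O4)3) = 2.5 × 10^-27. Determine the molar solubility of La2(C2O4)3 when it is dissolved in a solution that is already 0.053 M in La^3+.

s = 3.2 x 10^-9 M

La2(C2O4)3(s) <=> 2 La^3+(aq) + 3 C2O4^2-(aq)
Ksp = [La^3+]^2[C2O4^2-]^3
Let s = moles of La2(C2O4)3 that dissolve per litre. [La^3+] = 0.053 + 2s ≈ 0.053, [C2O4^2-] = 3s (Ksp is small, so little additional dissolves).
Ksp ≈ (0.053)^2 × (3s)^3
s = 3.2 x 10^-9 M
Check: 2s = 6.4 x 10^-9 ≪ 0.053, so the approximation is valid.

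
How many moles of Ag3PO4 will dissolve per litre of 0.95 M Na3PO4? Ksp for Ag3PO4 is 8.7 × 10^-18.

s = 7.0e-7 M

Ag3PO4(s) ⇌ 3 Ag^+(aq) + PO4^3-(aq)
Ksp = [Ag^+]^3[PO4^3-]
Let s = moles of Ag3PO4 that dissolve per litre. [Ag^+] = 3s, [PO4^3-] = 0.95 + s ≈ 0.95 (since PO4^3- from Na3PO4 dominates).
Ksp ≈ (3s)^3 × 0.95
s = 7.0 × 10^-7 M
Check: s = 7.0 × 10^-7 ≪ 0.95, so the approximation is valid.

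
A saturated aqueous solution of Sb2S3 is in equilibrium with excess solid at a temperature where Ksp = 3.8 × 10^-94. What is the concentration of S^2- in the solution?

Sb2S3(s) ⇌ 2 Sb^3+(aq) + 3 S^2-(aq)
Ksp = [Sb^3+]^2[S^2-]^3
For each mole of Sb2S3 that dissolves: [Sb^3+] = 2s, [S^2-] = 3s.
Substituting: Ksp = (2s)^2(3s)^3 = 108s^5
s = (3.8 × 10^-94 / 108)^(1/5) = 8.11 × 10^-20 M
[S^2-] = 3s = 2.4 x 10^-19 M

[S^2-] ≈ 2.4 x 10^-19 M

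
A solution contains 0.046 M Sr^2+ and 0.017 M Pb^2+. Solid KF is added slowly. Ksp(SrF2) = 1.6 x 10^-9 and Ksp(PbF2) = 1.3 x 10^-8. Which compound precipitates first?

SrF2

Precipitation of each salt starts when its ion product equals its Ksp.
For SrF2: 1.6 x 10^-9 = 0.046 × [F^-]^2  ⇒  [F^-] = 1.9 × 10^-4 M.
For PbF2: 1.3 x 10^-8 = 0.017 × [F^-]^2  ⇒  [F^-] = 8.7 × 10^-4 M.
The salt with the lower threshold [F^-] precipitates first: SrF2.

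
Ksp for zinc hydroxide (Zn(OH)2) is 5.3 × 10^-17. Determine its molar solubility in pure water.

Zn(OH)2(s) ⇌ Zn^2+ + 2 OH^-
Ksp = [Zn^2+][OH^-]^2
For each mole of Zn(OH)2 that dissolves: [Zn^2+] = s, [OH^-] = 2s.
Substituting: Ksp = s(2s)^2 = 4s^3
Solving, s = (5.3 × 10^-17/4)^(1/3) = 2.4 × 10^-6 M

s ≈ 2.4 × 10^-6 M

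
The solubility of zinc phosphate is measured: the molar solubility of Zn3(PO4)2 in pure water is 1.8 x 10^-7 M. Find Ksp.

Zn3(PO4)2(s) <=> 3 Zn^2+(aq) + 2 PO4^3-(aq)
With molar solubility s: [Zn^2+] = 3s, [PO4^3-] = 2s.
Ksp = [Zn^2+]^3[PO4^3-]^2
Substituting: Ksp = (3s)^3(2s)^2 = 108s^5
With s = 1.8 x 10^-7: Ksp = 2.0 x 10^-32

Ksp = 2.0 × 10^-32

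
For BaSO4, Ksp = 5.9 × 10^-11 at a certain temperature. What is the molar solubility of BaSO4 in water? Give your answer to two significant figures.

s ≈ 7.7 × 10^-6 M

BaSO4(s) ⇌ Ba^2+(aq) + SO4^2-(aq)
Ksp = [Ba^2+][SO4^2-]
If s mol/L of BaSO4 dissolves, [Ba^2+] = s and [SO4^2-] = s.
Ksp = s^2
s = (5.9 × 10^-11)^(1/2) = 7.7 × 10^-6 M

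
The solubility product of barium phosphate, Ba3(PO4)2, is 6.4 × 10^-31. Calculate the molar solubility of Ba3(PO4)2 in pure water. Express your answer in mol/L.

s = 3.6e-7 M

Ba3(PO4)2(s) <=> 3 Ba^2+ + 2 PO4^3-
Ksp = [Ba^2+]^3[PO4^3-]^2
Let s = molar solubility. Then [Ba^2+] = 3s and [PO4^3-] = 2s.
Substituting: Ksp = (3s)^3(2s)^2 = 108s^5
s^5 = 6.4 × 10^-31 / 108, so s = 3.6 × 10^-7 M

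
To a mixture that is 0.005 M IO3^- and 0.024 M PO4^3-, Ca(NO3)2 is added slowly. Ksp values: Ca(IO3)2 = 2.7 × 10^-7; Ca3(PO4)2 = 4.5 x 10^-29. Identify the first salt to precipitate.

Ca3(PO4)2

Each salt begins to precipitate when Q = Ksp, i.e. when [Ca^2+] reaches its threshold.
For Ca(IO3)2: 2.7 × 10^-7 = (0.005)^2 × [Ca^2+]  ⇒  [Ca^2+] = 1.1 × 10^-2 M.
For Ca3(PO4)2: 4.5 x 10^-29 = (0.024)^2 × [Ca^2+]^3  ⇒  [Ca^2+] = 4.3 × 10^-9 M.
The salt with the lower threshold [Ca^2+] precipitates first: Ca3(PO4)2.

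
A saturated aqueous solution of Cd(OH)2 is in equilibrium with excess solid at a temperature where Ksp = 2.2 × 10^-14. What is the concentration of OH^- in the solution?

3.5e-5 M

Cd(OH)2(s) ⇌ Cd^2+ + 2 OH^-
Ksp = [Cd^2+][OH^-]^2
Let s = molar solubility. Then [Cd^2+] = s and [OH^-] = 2s.
Substituting: Ksp = s(2s)^2 = 4s^3
s = (2.2 × 10^-14 / 4)^(1/3) = 1.77 x 10^-5 M
[OH^-] = 2s = 3.5 × 10^-5 M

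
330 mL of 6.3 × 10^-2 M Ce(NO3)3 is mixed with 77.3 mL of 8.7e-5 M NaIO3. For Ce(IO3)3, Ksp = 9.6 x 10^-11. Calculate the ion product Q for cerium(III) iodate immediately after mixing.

Total volume = 330 + 77.3 = 407.3 mL.
[Ce^3+] = 6.3 × 10^-2 × (330/407.3) = 5.10 × 10^-2 M
[IO3^-] = 8.7 x 10^-5 × (77.3/407.3) = 1.65 × 10^-5 M
Ce(IO3)3(s) ⇌ Ce^3+(aq) + 3 IO3^-(aq), so Q = [Ce^3+][IO3^-]^3
Q = (5.10 x 10^-2)(1.65 × 10^-5)^3 = 2.3 × 10^-16
Q < Ksp, so no precipitate of Ce(IO3)3 forms.

Q ≈ 2.3e-16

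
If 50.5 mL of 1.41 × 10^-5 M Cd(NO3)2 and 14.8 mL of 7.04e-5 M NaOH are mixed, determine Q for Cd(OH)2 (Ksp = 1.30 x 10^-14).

Total volume = 50.5 + 14.8 = 65.3 mL.
[Cd^2+] = 1.41 x 10^-5 × (50.5/65.3) = 1.090 × 10^-5 M
[OH^-] = 7.04 × 10^-5 × (14.8/65.3) = 1.596 × 10^-5 M
Cd(OH)2(s) ⇌ Cd^2+ + 2 OH^-, so Q = [Cd^2+][OH^-]^2
Q = (1.090 × 10^-5)(1.596 x 10^-5)^2 = 2.78 × 10^-15
Q < Ksp, so no precipitate of Cd(OH)2 forms.

2.78 × 10^-15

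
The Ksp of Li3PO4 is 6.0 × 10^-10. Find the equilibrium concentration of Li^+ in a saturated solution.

6.5 x 10^-3 M

Li3PO4(s) ⇌ 3 Li^+(aq) + PO4^3-(aq)
Ksp = [Li^+]^3[PO4^3-]
For each mole of Li3PO4 that dissolves: [Li^+] = 3s, [PO4^3-] = s.
Substituting: Ksp = (3s)^3s = 27s^4
s^4 = 6.0 × 10^-10 / 27, so s = 2.17 × 10^-3 M
[Li^+] = 3s = 6.5 × 10^-3 M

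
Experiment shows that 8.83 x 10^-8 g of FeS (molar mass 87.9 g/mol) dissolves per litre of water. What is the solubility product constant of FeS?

Molar solubility s = (8.83 × 10^-8 g/L) / (87.9 g/mol) = 1.005 x 10^-9 M.
FeS(s) ⇌ Fe^2+(aq) + S^2-(aq)
With molar solubility s: [Fe^2+] = s, [S^2-] = s.
Ksp = [Fe^2+][S^2-]
Ksp = s^2
Ksp = (1.005 × 10^-9)^2 = 1.01 × 10^-18

Ksp ≈ 1.01 × 10^-18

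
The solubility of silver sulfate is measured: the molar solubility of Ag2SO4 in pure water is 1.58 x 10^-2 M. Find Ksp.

Ksp = 1.58 × 10^-5

Ag2SO4(s) <=> 2 Ag^+ + SO4^2-
For each mole of Ag2SO4 that dissolves: [Ag^+] = 2s, [SO4^2-] = s.
Ksp = [Ag^+]^2[SO4^2-]
So Ksp = (2s)^2 × s = 4s^3
With s = 1.58 × 10^-2: Ksp = 1.58 × 10^-5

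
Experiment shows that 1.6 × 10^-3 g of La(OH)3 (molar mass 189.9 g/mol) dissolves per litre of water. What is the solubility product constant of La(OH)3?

1.4e-19

Molar solubility s = (1.6 × 10^-3 g/L) / (189.9 g/mol) = 8.43 x 10^-6 M.
La(OH)3(s) ⇌ La^3+(aq) + 3 OH^-(aq)
With molar solubility s: [La^3+] = s, [OH^-] = 3s.
Ksp = [La^3+][OH^-]^3
Substituting: Ksp = s(3s)^3 = 27s^4
With s = 8.43 × 10^-6: Ksp = 1.4 × 10^-19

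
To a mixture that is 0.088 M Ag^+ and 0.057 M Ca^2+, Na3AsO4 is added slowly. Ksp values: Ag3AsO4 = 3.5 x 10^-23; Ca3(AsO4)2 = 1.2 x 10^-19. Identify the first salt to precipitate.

Each salt begins to precipitate when Q = Ksp, i.e. when [AsO4^3-] reaches its threshold.
For Ag3AsO4: 3.5 x 10^-23 = (0.088)^3 × [AsO4^3-]  ⇒  [AsO4^3-] = 5.1 × 10^-20 M.
For Ca3(AsO4)2: 1.2 x 10^-19 = (0.057)^3 × [AsO4^3-]^2  ⇒  [AsO4^3-] = 2.5 x 10^-8 M.
The salt with the lower threshold [AsO4^3-] precipitates first: Ag3AsO4.

Ag3AsO4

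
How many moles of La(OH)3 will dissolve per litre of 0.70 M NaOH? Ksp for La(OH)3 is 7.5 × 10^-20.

s = 2.2 × 10^-19 M

La(OH)3(s) ⇌ La^3+(aq) + 3 OH^-(aq)
Ksp = [La^3+][OH^-]^3
Let s be the molar solubility in this solution. [La^3+] = s, [OH^-] = 0.70 + 3s ≈ 0.70 (common-ion effect: OH^- is already 0.70 M).
Ksp ≈ s × (0.70)^3
s = 2.2 × 10^-19 M
Check: 3s = 6.6 x 10^-19 ≪ 0.70, so the approximation is valid.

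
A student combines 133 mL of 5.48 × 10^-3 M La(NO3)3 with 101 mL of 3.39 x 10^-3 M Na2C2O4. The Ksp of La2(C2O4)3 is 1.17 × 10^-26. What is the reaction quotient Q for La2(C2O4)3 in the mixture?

Total volume = 133 + 101 = 234 mL.
[La^3+] = 5.48 × 10^-3 × (133/234) = 3.115 × 10^-3 M
[C2O4^2-] = 3.39 x 10^-3 × (101/234) = 1.463 x 10^-3 M
La2(C2O4)3(s) <=> 2 La^3+ + 3 C2O4^2-, so Q = [La^3+]^2[C2O4^2-]^3
Q = (3.115 × 10^-3)^2(1.463 × 10^-3)^3 = 3.04 x 10^-14
Q > Ksp, so La2(C2O4)3 will precipitate.

3.04 × 10^-14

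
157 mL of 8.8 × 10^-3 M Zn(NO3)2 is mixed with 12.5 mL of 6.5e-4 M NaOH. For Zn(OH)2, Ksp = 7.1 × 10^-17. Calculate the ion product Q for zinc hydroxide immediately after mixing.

Total volume = 157 + 12.5 = 169.5 mL.
[Zn^2+] = 8.8 × 10^-3 × (157/169.5) = 8.15 × 10^-3 M
[OH^-] = 6.5 x 10^-4 × (12.5/169.5) = 4.79 × 10^-5 M
Zn(OH)2(s) ⇌ Zn^2+ + 2 OH^-, so Q = [Zn^2+][OH^-]^2
Q = (8.15 x 10^-3)(4.79 x 10^-5)^2 = 1.9 × 10^-11
Q > Ksp, so Zn(OH)2 will precipitate.

1.9e-11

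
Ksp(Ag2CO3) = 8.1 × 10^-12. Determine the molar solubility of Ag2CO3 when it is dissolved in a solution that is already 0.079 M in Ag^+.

1.3e-9 M

Ag2CO3(s) ⇌ 2 Ag^+ + CO3^2-
Ksp = [Ag^+]^2[CO3^2-]
Let s = moles of Ag2CO3 that dissolve per litre. [Ag^+] = 0.079 + 2s ≈ 0.079, [CO3^2-] = s (common-ion effect: Ag^+ is already 0.079 M).
Ksp ≈ (0.079)^2 × s
s = 1.3 × 10^-9 M
Check: 2s = 2.6 × 10^-9 ≪ 0.079, so the approximation is valid.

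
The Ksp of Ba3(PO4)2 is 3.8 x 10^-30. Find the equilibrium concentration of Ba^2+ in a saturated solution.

[Ba^2+] ≈ 1.5e-6 M

Ba3(PO4)2(s) ⇌ 3 Ba^2+ + 2 PO4^3-
Ksp = [Ba^2+]^3[PO4^3-]^2
If s mol/L of Ba3(PO4)2 dissolves, [Ba^2+] = 3s and [PO4^3-] = 2s.
Substituting: Ksp = (3s)^3(2s)^2 = 108s^5
s = (3.8 x 10^-30 / 108)^(1/5) = 5.12 × 10^-7 M
[Ba^2+] = 3s = 1.5 x 10^-6 M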